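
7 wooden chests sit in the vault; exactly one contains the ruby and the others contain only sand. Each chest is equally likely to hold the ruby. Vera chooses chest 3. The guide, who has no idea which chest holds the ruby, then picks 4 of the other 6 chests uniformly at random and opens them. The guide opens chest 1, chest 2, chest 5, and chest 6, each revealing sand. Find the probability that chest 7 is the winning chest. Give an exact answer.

1/3

Condition on the true location of the ruby.
If it is in any of chests 1, 2, 5, and 6 (prior 1/7 each): that chest was opened and seen not to hold the prize — ruled out; weight (1/7)·0 = 0 each.
If it is in any of chests 3, 4, and 7 (prior 1/7 each): the guide picks exactly this set with probability 1/15 regardless, and none is the prize; weight (1/7)·(1/15) = 1/105 each.
The weights sum to 1/35.
So P(the ruby in chest 7 | the guide opened chest 1, chest 2, chest 5, and chest 6) = (1/105) / (1/35) = 1/3.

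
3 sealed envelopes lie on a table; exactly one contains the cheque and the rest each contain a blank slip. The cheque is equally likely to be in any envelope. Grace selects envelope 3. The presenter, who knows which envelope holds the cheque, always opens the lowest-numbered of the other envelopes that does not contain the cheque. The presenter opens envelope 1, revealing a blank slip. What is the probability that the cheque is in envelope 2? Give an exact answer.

1/2

Consider each possible location of the cheque in turn.
If it is in envelope 1 (prior 1/3): the presenter opened envelope 1, so this case is ruled out; weight (1/3)·0 = 0.
If it is in either of envelopes 2 and 3 (prior 1/3 each): envelope 1 is the lowest-numbered option available, probability 1; weight (1/3)·1 = 1/3 each.
The weights sum to 2/3.
So P(the cheque in envelope 2 | the presenter opened envelope 1) = (1/3) / (2/3) = 1/2.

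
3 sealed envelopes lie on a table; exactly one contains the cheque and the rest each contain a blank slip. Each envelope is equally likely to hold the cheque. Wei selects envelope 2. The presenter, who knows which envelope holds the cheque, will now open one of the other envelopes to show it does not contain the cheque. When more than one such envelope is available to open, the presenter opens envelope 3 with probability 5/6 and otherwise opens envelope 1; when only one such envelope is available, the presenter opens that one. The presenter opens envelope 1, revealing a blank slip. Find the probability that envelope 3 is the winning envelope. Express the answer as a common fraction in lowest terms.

Condition on the true location of the cheque.
If it is in envelope 1 (prior 1/3): the presenter opened envelope 1, so this case is ruled out; weight (1/3)·0 = 0.
If it is in envelope 2 (prior 1/3): envelope 3 is available but not opened, probability 1/6; weight (1/3)·(1/6) = 1/18.
If it is in envelope 3 (prior 1/3): only envelope 1 is available, probability 1; weight (1/3)·1 = 1/3.
The weights sum to 7/18.
So P(the cheque in envelope 3 | the presenter opened envelope 1) = (1/3) / (7/18) = 6/7.

6/7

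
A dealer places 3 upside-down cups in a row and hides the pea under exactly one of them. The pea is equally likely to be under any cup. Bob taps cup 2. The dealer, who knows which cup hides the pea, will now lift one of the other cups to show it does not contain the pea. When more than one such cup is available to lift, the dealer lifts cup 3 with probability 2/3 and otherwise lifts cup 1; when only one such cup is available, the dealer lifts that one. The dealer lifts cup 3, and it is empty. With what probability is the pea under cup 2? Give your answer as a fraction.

Apply Bayes' rule, conditioning on where the pea actually is.
If it is under cup 1 (prior 1/3): only cup 3 is available, probability 1; weight (1/3)·1 = 1/3.
If it is under cup 2 (prior 1/3): cup 3 is available, opened with probability 2/3; weight (1/3)·(2/3) = 2/9.
If it is under cup 3 (prior 1/3): the dealer opened cup 3, so this case is ruled out; weight (1/3)·0 = 0.
The weights sum to 5/9.
So P(the pea under cup 2 | the dealer opened cup 3) = (2/9) / (5/9) = 2/5.

2/5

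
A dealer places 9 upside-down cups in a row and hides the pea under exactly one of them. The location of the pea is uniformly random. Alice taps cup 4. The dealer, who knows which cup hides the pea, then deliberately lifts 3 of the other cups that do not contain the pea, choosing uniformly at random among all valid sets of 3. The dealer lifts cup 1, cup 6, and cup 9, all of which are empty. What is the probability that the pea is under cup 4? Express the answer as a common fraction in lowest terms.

Consider each possible location of the pea in turn.
If it is under any of cups 1, 6, and 9 (prior 1/9 each): that cup was opened and seen not to hold the prize — ruled out; weight (1/9)·0 = 0 each.
If it is under any of cups 2, 3, 5, 7, and 8 (prior 1/9 each): the dealer has 35 equally likely choices, so probability 1/35; weight (1/9)·(1/35) = 1/315 each.
If it is under cup 4 (prior 1/9): the dealer has 56 equally likely choices, so probability 1/56; weight (1/9)·(1/56) = 1/504.
The weights sum to 1/56.
So P(the pea under cup 4 | the dealer opened cup 1, cup 6, and cup 9) = (1/504) / (1/56) = 1/9.

1/9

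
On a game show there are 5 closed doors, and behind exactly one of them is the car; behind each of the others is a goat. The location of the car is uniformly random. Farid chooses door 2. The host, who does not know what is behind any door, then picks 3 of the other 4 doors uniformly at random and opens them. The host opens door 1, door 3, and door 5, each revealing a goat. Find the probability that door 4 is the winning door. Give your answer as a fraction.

1/2

Because the host chose which doors to open without knowing where the car is, the choice is independent of the prize location. Learning that none of the 3 opened doors holds the car simply rules out those 3 locations and leaves the remaining 2 doors still equally likely by symmetry.
So P(the car behind door 4) = 1/2.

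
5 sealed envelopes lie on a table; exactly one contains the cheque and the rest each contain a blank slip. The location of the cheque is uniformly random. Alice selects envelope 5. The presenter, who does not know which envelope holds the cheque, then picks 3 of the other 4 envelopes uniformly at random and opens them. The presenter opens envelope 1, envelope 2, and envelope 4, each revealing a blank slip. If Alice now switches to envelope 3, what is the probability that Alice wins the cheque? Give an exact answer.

1/2

Consider each possible location of the cheque in turn.
If it is in any of envelopes 1, 2, and 4 (prior 1/5 each): that envelope was opened and seen not to hold the prize — ruled out; weight (1/5)·0 = 0 each.
If it is in either of envelopes 3 and 5 (prior 1/5 each): the presenter picks exactly this set with probability 1/4 regardless, and none is the prize; weight (1/5)·(1/4) = 1/20 each.
The weights sum to 1/10.
So P(the cheque in envelope 3 | the presenter opened envelope 1, envelope 2, and envelope 4) = (1/20) / (1/10) = 1/2.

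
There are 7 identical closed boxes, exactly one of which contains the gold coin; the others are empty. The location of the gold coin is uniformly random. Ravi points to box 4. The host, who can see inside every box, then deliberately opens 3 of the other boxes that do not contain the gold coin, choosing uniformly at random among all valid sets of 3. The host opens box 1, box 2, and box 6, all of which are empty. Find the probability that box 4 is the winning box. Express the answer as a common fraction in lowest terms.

1/7

Consider each possible location of the gold coin in turn.
If it is in any of boxes 1, 2, and 6 (prior 1/7 each): that box was opened and seen not to hold the prize — ruled out; weight (1/7)·0 = 0 each.
If it is in any of boxes 3, 5, and 7 (prior 1/7 each): the host has 10 equally likely choices, so probability 1/10; weight (1/7)·(1/10) = 1/70 each.
If it is in box 4 (prior 1/7): the host has 20 equally likely choices, so probability 1/20; weight (1/7)·(1/20) = 1/140.
The weights sum to 1/20.
So P(the gold coin in box 4 | the host opened box 1, box 2, and box 6) = (1/140) / (1/20) = 1/7.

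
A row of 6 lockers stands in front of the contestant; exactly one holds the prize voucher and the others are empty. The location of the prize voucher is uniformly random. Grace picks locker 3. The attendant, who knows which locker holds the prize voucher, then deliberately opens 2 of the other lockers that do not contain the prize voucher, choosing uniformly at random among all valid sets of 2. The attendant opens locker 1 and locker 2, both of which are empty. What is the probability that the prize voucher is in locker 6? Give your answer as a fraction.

5/18

Condition on the true location of the prize voucher.
If it is in either of lockers 1 and 2 (prior 1/6 each): that locker was opened and seen not to hold the prize — ruled out; weight (1/6)·0 = 0 each.
If it is in locker 3 (prior 1/6): the attendant has 10 equally likely choices, so probability 1/10; weight (1/6)·(1/10) = 1/60.
If it is in any of lockers 4, 5, and 6 (prior 1/6 each): the attendant has 6 equally likely choices, so probability 1/6; weight (1/6)·(1/6) = 1/36 each.
The weights sum to 1/10.
So P(the prize voucher in locker 6 | the attendant opened locker 1 and locker 2) = (1/36) / (1/10) = 5/18.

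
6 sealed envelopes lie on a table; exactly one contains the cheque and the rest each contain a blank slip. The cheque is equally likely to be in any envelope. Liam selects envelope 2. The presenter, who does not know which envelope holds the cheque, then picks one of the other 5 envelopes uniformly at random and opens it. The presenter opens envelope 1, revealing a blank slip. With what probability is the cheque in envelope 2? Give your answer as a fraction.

1/5

Because the presenter chose which envelope to open without knowing where the cheque is, the choice is independent of the prize location. Learning that envelope 1 does not hold the cheque simply rules out that one location and leaves the remaining 5 envelopes still equally likely by symmetry.
So P(the cheque in envelope 2) = 1/5.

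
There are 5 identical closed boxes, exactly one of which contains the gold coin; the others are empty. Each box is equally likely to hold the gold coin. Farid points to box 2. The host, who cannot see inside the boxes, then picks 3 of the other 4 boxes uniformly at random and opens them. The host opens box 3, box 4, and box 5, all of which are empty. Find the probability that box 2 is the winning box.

Because the host chose which boxes to open without knowing where the gold coin is, the choice is independent of the prize location. Learning that none of the 3 opened boxes holds the gold coin simply rules out those 3 locations and leaves the remaining 2 boxes still equally likely by symmetry.
So P(the gold coin in box 2) = 1/2.

1/2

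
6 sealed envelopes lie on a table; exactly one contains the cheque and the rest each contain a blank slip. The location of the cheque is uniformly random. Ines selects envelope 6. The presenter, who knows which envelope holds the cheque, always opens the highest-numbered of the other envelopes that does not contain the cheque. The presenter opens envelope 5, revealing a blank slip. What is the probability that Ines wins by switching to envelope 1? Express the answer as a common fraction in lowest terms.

Apply Bayes' rule, conditioning on where the cheque actually is.
If it is in any of envelopes 1, 2, 3, 4, and 6 (prior 1/6 each): envelope 5 is the highest-numbered option available, probability 1; weight (1/6)·1 = 1/6 each.
If it is in envelope 5 (prior 1/6): the presenter opened envelope 5, so this case is ruled out; weight (1/6)·0 = 0.
The weights sum to 5/6.
So P(the cheque in envelope 1 | the presenter opened envelope 5) = (1/6) / (5/6) = 1/5.

1/5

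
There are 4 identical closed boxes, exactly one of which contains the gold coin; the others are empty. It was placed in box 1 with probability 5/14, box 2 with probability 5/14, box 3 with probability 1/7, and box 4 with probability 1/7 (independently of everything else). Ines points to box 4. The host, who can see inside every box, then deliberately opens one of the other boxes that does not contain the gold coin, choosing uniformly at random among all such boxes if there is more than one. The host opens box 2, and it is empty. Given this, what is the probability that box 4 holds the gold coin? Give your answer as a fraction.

4/25

Condition on the true location of the gold coin.
If it is in box 1 (prior 5/14): the host has 2 equally likely choices, so probability 1/2; weight (5/14)·(1/2) = 5/28.
If it is in box 2 (prior 5/14): the host opened box 2, so this case is ruled out; weight (5/14)·0 = 0.
If it is in box 3 (prior 1/7): the host has 2 equally likely choices, so probability 1/2; weight (1/7)·(1/2) = 1/14.
If it is in box 4 (prior 1/7): the host has 3 equally likely choices, so probability 1/3; weight (1/7)·(1/3) = 1/21.
The weights sum to 25/84.
So P(the gold coin in box 4 | the host opened box 2) = (1/21) / (25/84) = 4/25.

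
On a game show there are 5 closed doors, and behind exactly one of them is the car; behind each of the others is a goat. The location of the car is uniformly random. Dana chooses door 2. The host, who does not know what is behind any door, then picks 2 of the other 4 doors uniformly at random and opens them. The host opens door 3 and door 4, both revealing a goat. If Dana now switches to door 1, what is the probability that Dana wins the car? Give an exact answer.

Apply Bayes' rule, conditioning on where the car actually is.
If it is behind any of doors 1, 2, and 5 (prior 1/5 each): the host picks exactly this set with probability 1/6 regardless, and none is the prize; weight (1/5)·(1/6) = 1/30 each.
If it is behind either of doors 3 and 4 (prior 1/5 each): that door was opened and seen not to hold the prize — ruled out; weight (1/5)·0 = 0 each.
The weights sum to 1/10.
So P(the car behind door 1 | the host opened door 3 and door 4) = (1/30) / (1/10) = 1/3.

1/3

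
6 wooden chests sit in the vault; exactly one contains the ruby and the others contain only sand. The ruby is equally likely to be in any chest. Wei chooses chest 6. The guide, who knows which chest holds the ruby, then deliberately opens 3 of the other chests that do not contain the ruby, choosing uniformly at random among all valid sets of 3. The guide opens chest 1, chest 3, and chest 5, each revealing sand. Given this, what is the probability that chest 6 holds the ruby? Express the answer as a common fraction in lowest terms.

Condition on the true location of the ruby.
If it is in any of chests 1, 3, and 5 (prior 1/6 each): that chest was opened and seen not to hold the prize — ruled out; weight (1/6)·0 = 0 each.
If it is in either of chests 2 and 4 (prior 1/6 each): the guide has 4 equally likely choices, so probability 1/4; weight (1/6)·(1/4) = 1/24 each.
If it is in chest 6 (prior 1/6): the guide has 10 equally likely choices, so probability 1/10; weight (1/6)·(1/10) = 1/60.
The weights sum to 1/10.
So P(the ruby in chest 6 | the guide opened chest 1, chest 3, and chest 5) = (1/60) / (1/10) = 1/6.

1/6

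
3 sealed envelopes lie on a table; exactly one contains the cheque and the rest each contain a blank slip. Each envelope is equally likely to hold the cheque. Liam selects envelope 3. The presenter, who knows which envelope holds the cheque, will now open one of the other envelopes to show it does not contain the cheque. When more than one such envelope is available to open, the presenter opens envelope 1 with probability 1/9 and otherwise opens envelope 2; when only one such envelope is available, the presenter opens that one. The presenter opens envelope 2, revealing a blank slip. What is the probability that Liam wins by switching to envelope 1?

9/17

Consider each possible location of the cheque in turn.
If it is in envelope 1 (prior 1/3): only envelope 2 is available, probability 1; weight (1/3)·1 = 1/3.
If it is in envelope 2 (prior 1/3): the presenter opened envelope 2, so this case is ruled out; weight (1/3)·0 = 0.
If it is in envelope 3 (prior 1/3): envelope 1 is available but not opened, probability 8/9; weight (1/3)·(8/9) = 8/27.
The weights sum to 17/27.
So P(the cheque in envelope 1 | the presenter opened envelope 2) = (1/3) / (17/27) = 9/17.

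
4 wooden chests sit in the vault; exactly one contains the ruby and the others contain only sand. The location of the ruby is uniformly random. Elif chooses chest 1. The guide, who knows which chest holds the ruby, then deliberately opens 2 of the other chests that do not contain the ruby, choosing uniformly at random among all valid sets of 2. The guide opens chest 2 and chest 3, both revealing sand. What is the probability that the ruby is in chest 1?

1/4

Condition on the true location of the ruby.
If it is in chest 1 (prior 1/4): the guide has 3 equally likely choices, so probability 1/3; weight (1/4)·(1/3) = 1/12.
If it is in either of chests 2 and 3 (prior 1/4 each): that chest was opened and seen not to hold the prize — ruled out; weight (1/4)·0 = 0 each.
If it is in chest 4 (prior 1/4): the guide has no choice, probability 1; weight (1/4)·1 = 1/4.
The weights sum to 1/3.
So P(the ruby in chest 1 | the guide opened chest 2 and chest 3) = (1/12) / (1/3) = 1/4.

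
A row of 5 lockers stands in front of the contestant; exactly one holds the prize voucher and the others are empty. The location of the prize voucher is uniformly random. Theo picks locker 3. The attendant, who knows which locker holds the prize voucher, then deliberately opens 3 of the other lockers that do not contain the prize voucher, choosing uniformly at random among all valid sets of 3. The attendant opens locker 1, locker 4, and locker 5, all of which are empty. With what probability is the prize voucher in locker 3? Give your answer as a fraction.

1/5

Apply Bayes' rule, conditioning on where the prize voucher actually is.
If it is in any of lockers 1, 4, and 5 (prior 1/5 each): that locker was opened and seen not to hold the prize — ruled out; weight (1/5)·0 = 0 each.
If it is in locker 2 (prior 1/5): the attendant has no choice, probability 1; weight (1/5)·1 = 1/5.
If it is in locker 3 (prior 1/5): the attendant has 4 equally likely choices, so probability 1/4; weight (1/5)·(1/4) = 1/20.
The weights sum to 1/4.
So P(the prize voucher in locker 3 | the attendant opened locker 1, locker 4, and locker 5) = (1/20) / (1/4) = 1/5.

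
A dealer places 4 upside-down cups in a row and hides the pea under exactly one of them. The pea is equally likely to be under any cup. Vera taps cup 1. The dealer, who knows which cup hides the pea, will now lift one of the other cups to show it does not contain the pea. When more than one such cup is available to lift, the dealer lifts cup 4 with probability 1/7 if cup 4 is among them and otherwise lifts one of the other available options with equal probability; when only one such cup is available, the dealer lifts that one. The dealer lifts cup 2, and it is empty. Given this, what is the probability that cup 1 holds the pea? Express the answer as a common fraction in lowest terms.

6/25

Condition on the true location of the pea.
If it is under cup 1 (prior 1/4): cup 4 is available but not opened; cup 2 gets probability (1 − 1/7)/2 = 3/7; weight (1/4)·(3/7) = 3/28.
If it is under cup 2 (prior 1/4): the dealer opened cup 2, so this case is ruled out; weight (1/4)·0 = 0.
If it is under cup 3 (prior 1/4): cup 4 is available but not opened, probability 6/7; weight (1/4)·(6/7) = 3/14.
If it is under cup 4 (prior 1/4): cup 4 holds the prize so is unavailable; the dealer chooses uniformly among the 2 others, probability 1/2; weight (1/4)·(1/2) = 1/8.
The weights sum to 25/56.
So P(the pea under cup 1 | the dealer opened cup 2) = (3/28) / (25/56) = 6/25.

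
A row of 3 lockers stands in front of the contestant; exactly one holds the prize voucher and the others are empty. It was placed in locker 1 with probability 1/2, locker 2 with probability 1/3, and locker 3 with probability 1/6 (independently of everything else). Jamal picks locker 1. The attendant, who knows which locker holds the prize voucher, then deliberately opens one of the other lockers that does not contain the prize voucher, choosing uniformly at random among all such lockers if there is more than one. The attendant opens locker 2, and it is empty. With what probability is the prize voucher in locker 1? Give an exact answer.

Consider each possible location of the prize voucher in turn.
If it is in locker 1 (prior 1/2): the attendant has 2 equally likely choices, so probability 1/2; weight (1/2)·(1/2) = 1/4.
If it is in locker 2 (prior 1/3): the attendant opened locker 2, so this case is ruled out; weight (1/3)·0 = 0.
If it is in locker 3 (prior 1/6): the attendant has no choice, probability 1; weight (1/6)·1 = 1/6.
The weights sum to 5/12.
So P(the prize voucher in locker 1 | the attendant opened locker 2) = (1/4) / (5/12) = 3/5.

3/5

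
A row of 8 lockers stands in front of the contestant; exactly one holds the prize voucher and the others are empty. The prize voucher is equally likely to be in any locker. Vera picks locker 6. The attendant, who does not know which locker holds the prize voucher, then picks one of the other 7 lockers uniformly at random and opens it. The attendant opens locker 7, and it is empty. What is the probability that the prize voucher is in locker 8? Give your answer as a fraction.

1/7

Because the attendant chose which locker to open without knowing where the prize voucher is, the choice is independent of the prize location. Learning that locker 7 does not hold the prize voucher simply rules out that one location and leaves the remaining 7 lockers still equally likely by symmetry.
So P(the prize voucher in locker 8) = 1/7.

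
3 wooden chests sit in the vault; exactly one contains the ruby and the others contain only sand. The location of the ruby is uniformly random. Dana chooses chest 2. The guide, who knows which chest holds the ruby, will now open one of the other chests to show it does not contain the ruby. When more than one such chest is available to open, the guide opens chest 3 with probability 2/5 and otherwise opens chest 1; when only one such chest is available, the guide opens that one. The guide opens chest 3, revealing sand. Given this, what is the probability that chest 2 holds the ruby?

Condition on the true location of the ruby.
If it is in chest 1 (prior 1/3): only chest 3 is available, probability 1; weight (1/3)·1 = 1/3.
If it is in chest 2 (prior 1/3): chest 3 is available, opened with probability 2/5; weight (1/3)·(2/5) = 2/15.
If it is in chest 3 (prior 1/3): the guide opened chest 3, so this case is ruled out; weight (1/3)·0 = 0.
The weights sum to 7/15.
So P(the ruby in chest 2 | the guide opened chest 3) = (2/15) / (7/15) = 2/7.

2/7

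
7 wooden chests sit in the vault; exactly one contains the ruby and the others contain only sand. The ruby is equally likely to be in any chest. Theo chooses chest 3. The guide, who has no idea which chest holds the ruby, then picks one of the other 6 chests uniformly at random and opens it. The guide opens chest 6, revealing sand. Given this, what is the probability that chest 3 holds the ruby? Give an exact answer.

1/6

Because the guide chose which chest to open without knowing where the ruby is, the choice is independent of the prize location. Learning that chest 6 does not hold the ruby simply rules out that one location and leaves the remaining 6 chests still equally likely by symmetry.
So P(the ruby in chest 3) = 1/6.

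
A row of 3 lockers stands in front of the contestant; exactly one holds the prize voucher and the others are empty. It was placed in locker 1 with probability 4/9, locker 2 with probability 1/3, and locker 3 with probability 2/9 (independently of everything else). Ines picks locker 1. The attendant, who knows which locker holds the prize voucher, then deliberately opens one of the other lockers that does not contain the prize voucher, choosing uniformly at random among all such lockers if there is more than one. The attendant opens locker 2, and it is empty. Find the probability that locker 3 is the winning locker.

Apply Bayes' rule, conditioning on where the prize voucher actually is.
If it is in locker 1 (prior 4/9): the attendant has 2 equally likely choices, so probability 1/2; weight (4/9)·(1/2) = 2/9.
If it is in locker 2 (prior 1/3): the attendant opened locker 2, so this case is ruled out; weight (1/3)·0 = 0.
If it is in locker 3 (prior 2/9): the attendant has no choice, probability 1; weight (2/9)·1 = 2/9.
The weights sum to 4/9.
So P(the prize voucher in locker 3 | the attendant opened locker 2) = (2/9) / (4/9) = 1/2.

1/2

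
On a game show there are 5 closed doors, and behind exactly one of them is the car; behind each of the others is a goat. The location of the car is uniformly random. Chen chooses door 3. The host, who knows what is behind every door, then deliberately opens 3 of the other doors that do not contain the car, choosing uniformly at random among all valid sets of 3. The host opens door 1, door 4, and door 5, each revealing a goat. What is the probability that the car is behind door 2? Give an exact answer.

Condition on the true location of the car.
If it is behind any of doors 1, 4, and 5 (prior 1/5 each): that door was opened and seen not to hold the prize — ruled out; weight (1/5)·0 = 0 each.
If it is behind door 2 (prior 1/5): the host has no choice, probability 1; weight (1/5)·1 = 1/5.
If it is behind door 3 (prior 1/5): the host has 4 equally likely choices, so probability 1/4; weight (1/5)·(1/4) = 1/20.
The weights sum to 1/4.
So P(the car behind door 2 | the host opened door 1, door 4, and door 5) = (1/5) / (1/4) = 4/5.

4/5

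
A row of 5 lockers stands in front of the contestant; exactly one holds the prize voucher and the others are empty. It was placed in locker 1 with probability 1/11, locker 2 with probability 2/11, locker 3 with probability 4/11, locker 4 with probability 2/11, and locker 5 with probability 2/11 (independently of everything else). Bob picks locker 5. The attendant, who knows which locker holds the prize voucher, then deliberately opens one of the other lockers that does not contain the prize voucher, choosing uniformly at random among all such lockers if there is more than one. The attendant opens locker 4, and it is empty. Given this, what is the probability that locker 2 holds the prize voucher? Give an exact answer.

4/17

Consider each possible location of the prize voucher in turn.
If it is in locker 1 (prior 1/11): the attendant has 3 equally likely choices, so probability 1/3; weight (1/11)·(1/3) = 1/33.
If it is in locker 2 (prior 2/11): the attendant has 3 equally likely choices, so probability 1/3; weight (2/11)·(1/3) = 2/33.
If it is in locker 3 (prior 4/11): the attendant has 3 equally likely choices, so probability 1/3; weight (4/11)·(1/3) = 4/33.
If it is in locker 4 (prior 2/11): the attendant opened locker 4, so this case is ruled out; weight (2/11)·0 = 0.
If it is in locker 5 (prior 2/11): the attendant has 4 equally likely choices, so probability 1/4; weight (2/11)·(1/4) = 1/22.
The weights sum to 17/66.
So P(the prize voucher in locker 2 | the attendant opened locker 4) = (2/33) / (17/66) = 4/17.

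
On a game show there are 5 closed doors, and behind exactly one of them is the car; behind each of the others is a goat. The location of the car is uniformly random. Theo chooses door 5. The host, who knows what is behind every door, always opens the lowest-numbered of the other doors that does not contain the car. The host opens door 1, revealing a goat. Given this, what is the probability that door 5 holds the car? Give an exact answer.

1/4

Consider each possible location of the car in turn.
If it is behind door 1 (prior 1/5): the host opened door 1, so this case is ruled out; weight (1/5)·0 = 0.
If it is behind any of doors 2, 3, 4, and 5 (prior 1/5 each): door 1 is the lowest-numbered option available, probability 1; weight (1/5)·1 = 1/5 each.
The weights sum to 4/5.
So P(the car behind door 5 | the host opened door 1) = (1/5) / (4/5) = 1/4.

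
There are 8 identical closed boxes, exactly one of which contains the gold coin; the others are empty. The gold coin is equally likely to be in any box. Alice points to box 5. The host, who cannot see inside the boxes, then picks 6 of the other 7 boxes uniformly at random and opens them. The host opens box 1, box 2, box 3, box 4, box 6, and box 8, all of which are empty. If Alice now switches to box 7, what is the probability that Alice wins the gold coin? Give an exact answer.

Condition on the true location of the gold coin.
If it is in any of boxes 1, 2, 3, 4, 6, and 8 (prior 1/8 each): that box was opened and seen not to hold the prize — ruled out; weight (1/8)·0 = 0 each.
If it is in either of boxes 5 and 7 (prior 1/8 each): the host picks exactly this set with probability 1/7 regardless, and none is the prize; weight (1/8)·(1/7) = 1/56 each.
The weights sum to 1/28.
So P(the gold coin in box 7 | the host opened box 1, box 2, box 3, box 4, box 6, and box 8) = (1/56) / (1/28) = 1/2.

1/2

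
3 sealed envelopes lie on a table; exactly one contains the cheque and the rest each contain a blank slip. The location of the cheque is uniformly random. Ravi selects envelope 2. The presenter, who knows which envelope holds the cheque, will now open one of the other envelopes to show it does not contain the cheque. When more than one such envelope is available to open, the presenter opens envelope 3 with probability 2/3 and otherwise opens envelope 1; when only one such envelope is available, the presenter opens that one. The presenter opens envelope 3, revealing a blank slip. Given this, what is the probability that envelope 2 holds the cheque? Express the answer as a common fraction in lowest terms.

2/5

Consider each possible location of the cheque in turn.
If it is in envelope 1 (prior 1/3): only envelope 3 is available, probability 1; weight (1/3)·1 = 1/3.
If it is in envelope 2 (prior 1/3): envelope 3 is available, opened with probability 2/3; weight (1/3)·(2/3) = 2/9.
If it is in envelope 3 (prior 1/3): the presenter opened envelope 3, so this case is ruled out; weight (1/3)·0 = 0.
The weights sum to 5/9.
So P(the cheque in envelope 2 | the presenter opened envelope 3) = (2/9) / (5/9) = 2/5.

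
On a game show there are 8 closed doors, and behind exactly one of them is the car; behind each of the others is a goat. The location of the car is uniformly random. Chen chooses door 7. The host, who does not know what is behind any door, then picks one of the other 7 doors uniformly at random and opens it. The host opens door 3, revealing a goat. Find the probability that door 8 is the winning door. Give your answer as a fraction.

Because the host chose which door to open without knowing where the car is, the choice is independent of the prize location. Learning that door 3 does not hold the car simply rules out that one location and leaves the remaining 7 doors still equally likely by symmetry.
So P(the car behind door 8) = 1/7.

1/7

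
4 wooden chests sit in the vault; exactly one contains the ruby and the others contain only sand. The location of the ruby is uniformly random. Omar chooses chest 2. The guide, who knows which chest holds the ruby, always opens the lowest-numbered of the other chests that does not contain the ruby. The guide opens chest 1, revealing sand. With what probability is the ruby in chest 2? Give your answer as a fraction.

Apply Bayes' rule, conditioning on where the ruby actually is.
If it is in chest 1 (prior 1/4): the guide opened chest 1, so this case is ruled out; weight (1/4)·0 = 0.
If it is in any of chests 2, 3, and 4 (prior 1/4 each): chest 1 is the lowest-numbered option available, probability 1; weight (1/4)·1 = 1/4 each.
The weights sum to 3/4.
So P(the ruby in chest 2 | the guide opened chest 1) = (1/4) / (3/4) = 1/3.

1/3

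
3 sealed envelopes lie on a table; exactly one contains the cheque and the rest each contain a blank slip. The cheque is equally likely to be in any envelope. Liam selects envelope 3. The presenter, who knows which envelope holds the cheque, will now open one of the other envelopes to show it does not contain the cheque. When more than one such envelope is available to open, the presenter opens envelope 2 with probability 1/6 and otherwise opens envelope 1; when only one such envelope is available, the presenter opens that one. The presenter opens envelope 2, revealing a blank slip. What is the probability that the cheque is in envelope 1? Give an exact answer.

6/7

Apply Bayes' rule, conditioning on where the cheque actually is.
If it is in envelope 1 (prior 1/3): only envelope 2 is available, probability 1; weight (1/3)·1 = 1/3.
If it is in envelope 2 (prior 1/3): the presenter opened envelope 2, so this case is ruled out; weight (1/3)·0 = 0.
If it is in envelope 3 (prior 1/3): envelope 2 is available, opened with probability 1/6; weight (1/3)·(1/6) = 1/18.
The weights sum to 7/18.
So P(the cheque in envelope 1 | the presenter opened envelope 2) = (1/3) / (7/18) = 6/7.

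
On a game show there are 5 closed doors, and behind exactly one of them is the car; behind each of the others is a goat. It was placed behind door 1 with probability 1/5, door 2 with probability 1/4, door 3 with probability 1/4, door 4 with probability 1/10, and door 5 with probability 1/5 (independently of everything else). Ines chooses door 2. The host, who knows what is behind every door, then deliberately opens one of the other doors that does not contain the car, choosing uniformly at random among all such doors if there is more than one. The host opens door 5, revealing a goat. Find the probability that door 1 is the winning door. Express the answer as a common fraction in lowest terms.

16/59

Consider each possible location of the car in turn.
If it is behind door 1 (prior 1/5): the host has 3 equally likely choices, so probability 1/3; weight (1/5)·(1/3) = 1/15.
If it is behind door 2 (prior 1/4): the host has 4 equally likely choices, so probability 1/4; weight (1/4)·(1/4) = 1/16.
If it is behind door 3 (prior 1/4): the host has 3 equally likely choices, so probability 1/3; weight (1/4)·(1/3) = 1/12.
If it is behind door 4 (prior 1/10): the host has 3 equally likely choices, so probability 1/3; weight (1/10)·(1/3) = 1/30.
If it is behind door 5 (prior 1/5): the host opened door 5, so this case is ruled out; weight (1/5)·0 = 0.
The weights sum to 59/240.
So P(the car behind door 1 | the host opened door 5) = (1/15) / (59/240) = 16/59.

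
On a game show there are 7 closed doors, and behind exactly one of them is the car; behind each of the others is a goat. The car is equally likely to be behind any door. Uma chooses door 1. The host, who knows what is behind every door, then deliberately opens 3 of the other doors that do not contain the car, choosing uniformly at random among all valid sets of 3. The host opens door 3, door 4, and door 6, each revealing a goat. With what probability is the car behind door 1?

1/7

Condition on the true location of the car.
If it is behind door 1 (prior 1/7): the host has 20 equally likely choices, so probability 1/20; weight (1/7)·(1/20) = 1/140.
If it is behind any of doors 2, 5, and 7 (prior 1/7 each): the host has 10 equally likely choices, so probability 1/10; weight (1/7)·(1/10) = 1/70 each.
If it is behind any of doors 3, 4, and 6 (prior 1/7 each): that door was opened and seen not to hold the prize — ruled out; weight (1/7)·0 = 0 each.
The weights sum to 1/20.
So P(the car behind door 1 | the host opened door 3, door 4, and door 6) = (1/140) / (1/20) = 1/7.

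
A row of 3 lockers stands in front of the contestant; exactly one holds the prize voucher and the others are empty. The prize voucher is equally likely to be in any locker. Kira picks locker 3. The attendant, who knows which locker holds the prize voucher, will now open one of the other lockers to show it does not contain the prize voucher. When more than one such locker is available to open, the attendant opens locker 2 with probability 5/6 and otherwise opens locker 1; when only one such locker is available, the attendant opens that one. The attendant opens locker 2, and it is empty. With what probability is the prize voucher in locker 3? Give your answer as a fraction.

5/11

Apply Bayes' rule, conditioning on where the prize voucher actually is.
If it is in locker 1 (prior 1/3): only locker 2 is available, probability 1; weight (1/3)·1 = 1/3.
If it is in locker 2 (prior 1/3): the attendant opened locker 2, so this case is ruled out; weight (1/3)·0 = 0.
If it is in locker 3 (prior 1/3): locker 2 is available, opened with probability 5/6; weight (1/3)·(5/6) = 5/18.
The weights sum to 11/18.
So P(the prize voucher in locker 3 | the attendant opened locker 2) = (5/18) / (11/18) = 5/11.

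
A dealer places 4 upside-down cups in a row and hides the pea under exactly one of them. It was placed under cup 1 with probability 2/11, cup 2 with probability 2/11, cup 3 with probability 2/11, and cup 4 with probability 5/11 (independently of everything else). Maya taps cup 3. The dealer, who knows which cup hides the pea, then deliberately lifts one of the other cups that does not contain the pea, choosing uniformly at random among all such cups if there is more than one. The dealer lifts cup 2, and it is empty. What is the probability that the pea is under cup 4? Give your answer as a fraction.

Consider each possible location of the pea in turn.
If it is under cup 1 (prior 2/11): the dealer has 2 equally likely choices, so probability 1/2; weight (2/11)·(1/2) = 1/11.
If it is under cup 2 (prior 2/11): the dealer opened cup 2, so this case is ruled out; weight (2/11)·0 = 0.
If it is under cup 3 (prior 2/11): the dealer has 3 equally likely choices, so probability 1/3; weight (2/11)·(1/3) = 2/33.
If it is under cup 4 (prior 5/11): the dealer has 2 equally likely choices, so probability 1/2; weight (5/11)·(1/2) = 5/22.
The weights sum to 25/66.
So P(the pea under cup 4 | the dealer opened cup 2) = (5/22) / (25/66) = 3/5.

3/5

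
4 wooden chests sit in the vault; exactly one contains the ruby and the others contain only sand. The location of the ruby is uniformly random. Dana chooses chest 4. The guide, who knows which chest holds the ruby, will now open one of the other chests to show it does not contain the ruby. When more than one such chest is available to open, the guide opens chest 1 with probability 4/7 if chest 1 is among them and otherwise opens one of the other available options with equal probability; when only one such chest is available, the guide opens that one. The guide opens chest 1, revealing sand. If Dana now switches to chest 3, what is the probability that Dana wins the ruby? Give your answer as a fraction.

1/3

Condition on the true location of the ruby.
If it is in chest 1 (prior 1/4): the guide opened chest 1, so this case is ruled out; weight (1/4)·0 = 0.
If it is in any of chests 2, 3, and 4 (prior 1/4 each): chest 1 is available, opened with probability 4/7; weight (1/4)·(4/7) = 1/7 each.
The weights sum to 3/7.
So P(the ruby in chest 3 | the guide opened chest 1) = (1/7) / (3/7) = 1/3.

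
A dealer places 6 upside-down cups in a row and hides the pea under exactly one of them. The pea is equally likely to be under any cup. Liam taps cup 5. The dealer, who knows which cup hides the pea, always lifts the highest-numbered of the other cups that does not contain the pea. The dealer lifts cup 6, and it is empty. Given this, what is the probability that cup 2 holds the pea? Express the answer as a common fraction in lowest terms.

1/5

Apply Bayes' rule, conditioning on where the pea actually is.
If it is under any of cups 1, 2, 3, 4, and 5 (prior 1/6 each): cup 6 is the highest-numbered option available, probability 1; weight (1/6)·1 = 1/6 each.
If it is under cup 6 (prior 1/6): the dealer opened cup 6, so this case is ruled out; weight (1/6)·0 = 0.
The weights sum to 5/6.
So P(the pea under cup 2 | the dealer opened cup 6) = (1/6) / (5/6) = 1/5.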